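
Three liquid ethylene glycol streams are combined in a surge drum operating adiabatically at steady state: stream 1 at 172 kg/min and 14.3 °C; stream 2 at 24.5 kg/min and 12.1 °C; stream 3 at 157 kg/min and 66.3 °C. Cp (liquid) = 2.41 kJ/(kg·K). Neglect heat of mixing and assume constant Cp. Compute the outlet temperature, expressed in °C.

Adiabatic, steady state ⇒ Σ ṁᵢCp,ᵢ(T_out − Tᵢ) = 0
T_out = Σ ṁᵢCp,ᵢTᵢ / Σ ṁᵢCp,ᵢ
      = 31728 / 851.94 = 37.242 °C

T_out = 37.2 °C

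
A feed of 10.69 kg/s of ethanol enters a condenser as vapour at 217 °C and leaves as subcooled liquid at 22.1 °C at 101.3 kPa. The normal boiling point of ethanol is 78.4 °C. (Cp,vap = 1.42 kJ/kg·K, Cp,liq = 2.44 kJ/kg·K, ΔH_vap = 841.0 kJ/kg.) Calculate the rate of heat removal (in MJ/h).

vapour 217→78.4 °C: -196.81 kJ/kg
condensation at 78.4 °C: -841 kJ/kg
liquid 78.4→22.1 °C: -137.37 kJ/kg
Δh = -196.81 + -841 + -137.37 = -1175.2 kJ/kg
Q = ṁ·Δh = 10.69 kg/s × -1175.2 kJ/kg = -12563 kJ/s
|Q| = 12563 kW = 45226 MJ/h

Q_c = 45200 MJ/h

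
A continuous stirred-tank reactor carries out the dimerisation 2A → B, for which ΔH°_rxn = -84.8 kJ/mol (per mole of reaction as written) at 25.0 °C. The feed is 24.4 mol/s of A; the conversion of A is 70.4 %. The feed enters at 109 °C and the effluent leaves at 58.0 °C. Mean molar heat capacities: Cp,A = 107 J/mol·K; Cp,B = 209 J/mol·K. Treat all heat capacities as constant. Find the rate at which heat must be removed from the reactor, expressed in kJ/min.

Extent of reaction ξ = 0.704 × 24.4 / 2 = 8.5888 mol/s
Reaction term: ξ·ΔH°_rxn = 8.5888 × -84.8 = -728.33 kJ/s
Sensible, feed 109→25 °C: -219.31 kJ/s
Outlet flows (mol/s): A 7.2224, B 8.5888
Sensible, products 25→58.0 °C: 84.739 kJ/s
Q = ΔH = -862.9 kJ/s = -862.9 kW
Heat removed = 51774 kJ/min

Q_out = 51800 kJ/min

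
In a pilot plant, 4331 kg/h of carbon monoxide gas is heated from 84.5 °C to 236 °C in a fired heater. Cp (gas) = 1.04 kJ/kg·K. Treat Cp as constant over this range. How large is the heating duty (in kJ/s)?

Q = ṁ·Cp·ΔT = 4331 × 1.04 × (236 − 84.5) = 682390 kJ/h
Converting: 682390 / 3600 s = 189.55 kW

Q = 190 kJ/s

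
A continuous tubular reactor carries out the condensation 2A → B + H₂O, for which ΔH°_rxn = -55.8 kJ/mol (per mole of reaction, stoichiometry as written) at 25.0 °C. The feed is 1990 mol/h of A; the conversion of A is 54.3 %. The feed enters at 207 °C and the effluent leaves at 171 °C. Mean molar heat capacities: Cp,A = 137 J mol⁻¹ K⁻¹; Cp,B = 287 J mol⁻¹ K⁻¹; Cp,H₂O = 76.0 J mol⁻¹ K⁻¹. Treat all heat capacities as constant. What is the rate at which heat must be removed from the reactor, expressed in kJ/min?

Extent of reaction ξ = 0.543 × 1990 / 2 = 540.29 mol/h
Reaction term: ξ·ΔH°_rxn = 540.29 × -55.8 = -30148 kJ/h
Sensible, feed 207→25 °C: -49619 kJ/h
Outlet flows (mol/h): A 909.43, B 540.29, H₂O 540.29
Sensible, products 25→171 °C: 46824 kJ/h
Q = ΔH = -32942 kJ/h = -9.1506 kW
Heat removed = 549.04 kJ/min

Q_out = 549 kJ/min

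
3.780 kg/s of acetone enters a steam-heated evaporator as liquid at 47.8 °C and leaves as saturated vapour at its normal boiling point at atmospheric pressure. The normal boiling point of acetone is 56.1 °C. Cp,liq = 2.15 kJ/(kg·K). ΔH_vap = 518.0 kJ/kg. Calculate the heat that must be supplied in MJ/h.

liquid 47.8→56.1 °C: 17.845 kJ/kg
vaporisation at 56.1 °C: 518 kJ/kg
Δh = 17.845 + 518 = 535.85 kJ/kg
Q = ṁ·Δh = 3.780 kg/s × 535.85 kJ/kg = 2025.5 kJ/s
|Q| = 2025.5 kW = 7291.8 MJ/h

Q = 7290 MJ/h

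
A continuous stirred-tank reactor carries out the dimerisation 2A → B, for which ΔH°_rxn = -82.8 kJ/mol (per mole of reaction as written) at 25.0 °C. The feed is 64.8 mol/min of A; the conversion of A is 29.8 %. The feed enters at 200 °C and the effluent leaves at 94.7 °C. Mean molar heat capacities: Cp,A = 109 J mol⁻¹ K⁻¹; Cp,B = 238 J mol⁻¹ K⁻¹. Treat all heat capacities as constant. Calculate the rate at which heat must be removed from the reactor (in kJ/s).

Q_out = 25.5 kJ/s

Extent of reaction ξ = 0.298 × 64.8 / 2 = 9.6552 mol/min
Reaction term: ξ·ΔH°_rxn = 9.6552 × -82.8 = -799.45 kJ/min
Sensible, feed 200→25 °C: -1236.1 kJ/min
Outlet flows (mol/min): A 45.49, B 9.6552
Sensible, products 25→94.7 °C: 505.76 kJ/min
Q = ΔH = -1529.7 kJ/min = -25.496 kW
Heat removed = 25.496 kJ/s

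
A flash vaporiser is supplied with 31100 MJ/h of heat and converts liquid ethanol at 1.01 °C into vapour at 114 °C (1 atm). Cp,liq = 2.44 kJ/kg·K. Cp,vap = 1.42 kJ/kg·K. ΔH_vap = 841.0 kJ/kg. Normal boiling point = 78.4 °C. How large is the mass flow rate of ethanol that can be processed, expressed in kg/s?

ṁ = 8.00 kg/s

Δh = 2.44×(78.4−1.01) + 841.0 + 1.42×(114−78.4) = 1080.4 kJ/kg
Q = 31100 MJ/h = 8638.9 kJ/s = 8638.9 kJ/s
ṁ = Q/Δh = 8638.9 / 1080.4 = 7.9961 kg/s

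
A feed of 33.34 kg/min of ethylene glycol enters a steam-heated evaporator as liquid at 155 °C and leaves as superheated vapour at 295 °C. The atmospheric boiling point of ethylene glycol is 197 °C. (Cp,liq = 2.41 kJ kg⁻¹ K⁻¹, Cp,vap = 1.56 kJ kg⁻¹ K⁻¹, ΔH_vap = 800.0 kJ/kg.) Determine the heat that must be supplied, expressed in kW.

Q = 586 kW

liquid 155→197 °C: 101.22 kJ/kg
vaporisation at 197 °C: 800 kJ/kg
vapour 197→295 °C: 152.88 kJ/kg
Δh = 101.22 + 800 + 152.88 = 1054.1 kJ/kg
Q = ṁ·Δh = 33.34 kg/min × 1054.1 kJ/kg = 35144 kJ/min
|Q| = 585.73 kW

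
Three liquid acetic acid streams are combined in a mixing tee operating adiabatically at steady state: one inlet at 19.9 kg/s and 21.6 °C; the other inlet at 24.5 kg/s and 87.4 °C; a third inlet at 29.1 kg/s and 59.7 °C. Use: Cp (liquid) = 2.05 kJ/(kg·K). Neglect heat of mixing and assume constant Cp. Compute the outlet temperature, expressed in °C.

T_out = 58.6 °C

Adiabatic, steady state ⇒ Σ ṁᵢCp,ᵢ(T_out − Tᵢ) = 0
Σ ṁᵢCp,ᵢTᵢ = 19.9×2.05×21.6 + 24.5×2.05×87.4 + 29.1×2.05×59.7 = 8832.2
Σ ṁᵢCp,ᵢ = 19.9×2.05 + 24.5×2.05 + 29.1×2.05 = 150.67
T_out = 8832.2 / 150.67 = 58.618 °C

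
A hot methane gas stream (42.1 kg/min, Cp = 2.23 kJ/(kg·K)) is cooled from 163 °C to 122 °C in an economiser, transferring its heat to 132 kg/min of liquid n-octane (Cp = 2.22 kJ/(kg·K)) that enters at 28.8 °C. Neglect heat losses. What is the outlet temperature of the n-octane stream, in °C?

Heat released by hot stream: Q = 42.1 × 2.23 × (163 − 122) = 3849.2 kJ/min
Energy balance on cold side (adiabatic exchanger): Q = ṁ_c·Cp_c·(T_c,out − T_c,in)
T_c,out = 28.8 + 3849.2/(132 × 2.22) = 41.935 °C

T_c,out = 41.9 °C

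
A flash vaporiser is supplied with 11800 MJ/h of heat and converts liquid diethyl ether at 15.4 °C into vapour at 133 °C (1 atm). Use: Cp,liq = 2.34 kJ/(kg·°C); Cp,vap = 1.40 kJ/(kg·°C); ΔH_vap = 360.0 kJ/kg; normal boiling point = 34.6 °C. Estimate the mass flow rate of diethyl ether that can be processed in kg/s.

Δh = 2.34×(34.6−15.4) + 360.0 + 1.40×(133−34.6) = 542.69 kJ/kg
Q = 11800 MJ/h = 3277.8 kJ/s = 3277.8 kJ/s
ṁ = Q/Δh = 3277.8 / 542.69 = 6.0399 kg/s

ṁ = 6.04 kg/s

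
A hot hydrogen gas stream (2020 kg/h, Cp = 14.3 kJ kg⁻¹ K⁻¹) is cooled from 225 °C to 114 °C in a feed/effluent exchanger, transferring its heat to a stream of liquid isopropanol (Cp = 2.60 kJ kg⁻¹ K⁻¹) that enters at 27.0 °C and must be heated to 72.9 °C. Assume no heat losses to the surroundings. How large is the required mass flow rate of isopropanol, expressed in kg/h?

ṁ_c = 26900 kg/h

Heat released by hot stream: Q = 2020 × 14.3 × (225 − 114) = 3.2063e+06 kJ/h
Energy balance on cold side (adiabatic exchanger): Q = ṁ_c·Cp_c·(T_c,out − T_c,in)
ṁ_c = 3.2063e+06 / [2.60 × (72.9 − 27.0)] = 26867 kg/h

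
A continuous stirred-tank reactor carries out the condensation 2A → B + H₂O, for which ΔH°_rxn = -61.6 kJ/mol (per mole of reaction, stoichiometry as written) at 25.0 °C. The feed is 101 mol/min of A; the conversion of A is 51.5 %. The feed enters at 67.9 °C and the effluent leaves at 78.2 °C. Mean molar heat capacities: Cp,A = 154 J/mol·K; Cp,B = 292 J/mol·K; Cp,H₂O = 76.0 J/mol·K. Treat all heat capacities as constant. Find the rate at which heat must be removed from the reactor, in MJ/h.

Q_out = 81.5 MJ/h

Extent of reaction ξ = 0.515 × 101 / 2 = 26.008 mol/min
Reaction term: ξ·ΔH°_rxn = 26.008 × -61.6 = -1602.1 kJ/min
Sensible, feed 67.9→25 °C: -667.27 kJ/min
Outlet flows (mol/min): A 48.985, B 26.008, H₂O 26.008
Sensible, products 25→78.2 °C: 910.49 kJ/min
Q = ΔH = -1358.8 kJ/min = -22.647 kW
Heat removed = 81.53 MJ/h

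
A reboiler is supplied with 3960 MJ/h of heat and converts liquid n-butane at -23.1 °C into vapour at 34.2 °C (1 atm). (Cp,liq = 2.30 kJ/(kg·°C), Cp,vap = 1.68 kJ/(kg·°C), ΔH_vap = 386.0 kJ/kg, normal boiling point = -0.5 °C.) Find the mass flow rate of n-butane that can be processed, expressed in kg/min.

ṁ = 133 kg/min

Δh = 2.30×(-0.5−-23.1) + 386.0 + 1.68×(34.2−-0.5) = 496.28 kJ/kg
Q = 3960 MJ/h = 1100 kJ/s = 66000 kJ/min
ṁ = Q/Δh = 66000 / 496.28 = 132.99 kg/min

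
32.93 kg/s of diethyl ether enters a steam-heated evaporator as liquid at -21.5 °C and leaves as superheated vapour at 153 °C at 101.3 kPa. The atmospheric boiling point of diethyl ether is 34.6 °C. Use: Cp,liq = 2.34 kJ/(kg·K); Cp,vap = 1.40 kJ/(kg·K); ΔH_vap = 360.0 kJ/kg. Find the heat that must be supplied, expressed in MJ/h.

Q = 77900 MJ/h

liquid -21.5→34.6 °C: 131.27 kJ/kg
vaporisation at 34.6 °C: 360 kJ/kg
vapour 34.6→153 °C: 165.76 kJ/kg
Δh = 131.27 + 360 + 165.76 = 657.03 kJ/kg
Q = ṁ·Δh = 32.93 kg/s × 657.03 kJ/kg = 21636 kJ/s
|Q| = 21636 kW = 77890 MJ/h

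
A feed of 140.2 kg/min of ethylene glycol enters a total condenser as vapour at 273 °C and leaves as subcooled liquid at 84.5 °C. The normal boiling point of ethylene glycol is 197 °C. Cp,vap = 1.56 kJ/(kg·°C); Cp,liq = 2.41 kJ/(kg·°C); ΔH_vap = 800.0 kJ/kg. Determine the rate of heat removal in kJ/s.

vapour 273→197 °C: -118.56 kJ/kg
condensation at 197 °C: -800 kJ/kg
liquid 197→84.5 °C: -271.12 kJ/kg
Δh = -118.56 + -800 + -271.12 = -1189.7 kJ/kg
Q = ṁ·Δh = 140.2 kg/min × -1189.7 kJ/kg = -166790 kJ/min
|Q| = 2779.9 kW

Q_c = 2780 kJ/s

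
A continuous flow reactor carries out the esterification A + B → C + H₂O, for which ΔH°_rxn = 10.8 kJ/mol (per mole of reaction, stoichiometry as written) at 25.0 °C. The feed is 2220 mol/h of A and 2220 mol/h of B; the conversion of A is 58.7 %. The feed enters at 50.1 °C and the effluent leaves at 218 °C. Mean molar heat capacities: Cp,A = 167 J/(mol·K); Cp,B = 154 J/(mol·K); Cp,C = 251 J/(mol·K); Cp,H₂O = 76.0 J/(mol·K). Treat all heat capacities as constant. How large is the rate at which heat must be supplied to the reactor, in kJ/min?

Q_in = 2250 kJ/min

Extent of reaction ξ = 0.587 × 2220 = 1303.1 mol/h
Reaction term: ξ·ΔH°_rxn = 1303.1 × 10.8 = 14074 kJ/h
Sensible, feed 50.1→25 °C: -17887 kJ/h
Outlet flows (mol/h): A 916.86, B 916.86, C 1303.1, H₂O 1303.1
Sensible, products 25→218 °C: 139040 kJ/h
Q = ΔH = 135230 kJ/h = 37.564 kW
Heat supplied = 2253.9 kJ/min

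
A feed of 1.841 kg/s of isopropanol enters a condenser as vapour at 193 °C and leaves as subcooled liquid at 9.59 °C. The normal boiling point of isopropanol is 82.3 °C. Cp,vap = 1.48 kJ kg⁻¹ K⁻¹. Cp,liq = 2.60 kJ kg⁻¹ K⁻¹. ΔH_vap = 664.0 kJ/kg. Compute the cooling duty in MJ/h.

vapour 193→82.3 °C: -163.84 kJ/kg
condensation at 82.3 °C: -664 kJ/kg
liquid 82.3→9.59 °C: -189.05 kJ/kg
Δh = -163.84 + -664 + -189.05 = -1016.9 kJ/kg
Q = ṁ·Δh = 1.841 kg/s × -1016.9 kJ/kg = -1872.1 kJ/s
|Q| = 1872.1 kW = 6739.5 MJ/h

Q_c = 6740 MJ/h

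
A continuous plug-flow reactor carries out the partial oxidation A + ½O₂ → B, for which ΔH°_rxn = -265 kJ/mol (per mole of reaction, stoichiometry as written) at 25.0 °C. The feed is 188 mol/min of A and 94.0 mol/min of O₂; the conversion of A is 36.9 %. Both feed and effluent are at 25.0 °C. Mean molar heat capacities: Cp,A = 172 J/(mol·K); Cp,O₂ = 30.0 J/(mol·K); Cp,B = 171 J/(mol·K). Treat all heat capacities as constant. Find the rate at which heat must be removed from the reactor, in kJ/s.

Q_out = 306 kJ/s

Extent of reaction ξ = 0.369 × 188 = 69.372 mol/min
Reaction term: ξ·ΔH°_rxn = 69.372 × -265 = -18384 kJ/min
Q = ΔH = -18384 kJ/min = -306.39 kW
Heat removed = 306.39 kJ/s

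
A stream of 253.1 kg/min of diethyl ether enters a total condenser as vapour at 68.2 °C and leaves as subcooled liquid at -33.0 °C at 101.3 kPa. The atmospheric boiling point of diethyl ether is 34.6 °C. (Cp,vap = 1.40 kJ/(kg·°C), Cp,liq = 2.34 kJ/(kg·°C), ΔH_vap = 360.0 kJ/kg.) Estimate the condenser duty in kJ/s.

Q_c = 2380 kJ/s

vapour 68.2→34.6 °C: -47.04 kJ/kg
condensation at 34.6 °C: -360 kJ/kg
liquid 34.6→-33.0 °C: -158.18 kJ/kg
Δh = -47.04 + -360 + -158.18 = -565.22 kJ/kg
Q = ṁ·Δh = 253.1 kg/min × -565.22 kJ/kg = -143060 kJ/min
|Q| = 2384.3 kW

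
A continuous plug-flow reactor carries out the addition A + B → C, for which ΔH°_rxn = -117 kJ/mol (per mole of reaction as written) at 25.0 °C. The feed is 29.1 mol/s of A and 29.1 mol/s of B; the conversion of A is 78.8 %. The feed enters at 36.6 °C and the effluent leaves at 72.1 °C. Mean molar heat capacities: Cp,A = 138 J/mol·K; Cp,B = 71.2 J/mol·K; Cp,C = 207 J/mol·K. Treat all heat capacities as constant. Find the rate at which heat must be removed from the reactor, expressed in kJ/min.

Extent of reaction ξ = 0.788 × 29.1 = 22.931 mol/s
Reaction term: ξ·ΔH°_rxn = 22.931 × -117 = -2682.9 kJ/s
Sensible, feed 36.6→25 °C: -70.618 kJ/s
Outlet flows (mol/s): A 6.1692, B 6.1692, C 22.931
Sensible, products 25→72.1 °C: 284.36 kJ/s
Q = ΔH = -2469.2 kJ/s = -2469.2 kW
Heat removed = 148150 kJ/min

Q_out = 148000 kJ/min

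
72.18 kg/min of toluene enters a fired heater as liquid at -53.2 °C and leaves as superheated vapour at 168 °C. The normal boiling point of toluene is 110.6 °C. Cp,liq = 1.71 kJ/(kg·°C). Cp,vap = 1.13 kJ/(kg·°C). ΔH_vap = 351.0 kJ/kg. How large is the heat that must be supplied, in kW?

Q = 837 kW

liquid -53.2→110.6 °C: 280.1 kJ/kg
vaporisation at 110.6 °C: 351 kJ/kg
vapour 110.6→168 °C: 64.862 kJ/kg
Δh = 280.1 + 351 + 64.862 = 695.96 kJ/kg
Q = ṁ·Δh = 72.18 kg/min × 695.96 kJ/kg = 50234 kJ/min
|Q| = 837.24 kW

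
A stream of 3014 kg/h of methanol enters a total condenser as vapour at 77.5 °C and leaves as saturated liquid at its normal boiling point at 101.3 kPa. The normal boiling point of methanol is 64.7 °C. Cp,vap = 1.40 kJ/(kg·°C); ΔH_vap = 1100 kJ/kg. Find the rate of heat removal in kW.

Q_c = 936 kW

vapour 77.5→64.7 °C: -17.92 kJ/kg
condensation at 64.7 °C: -1100 kJ/kg
Δh = -17.92 + -1100 = -1117.9 kJ/kg
Q = ṁ·Δh = 3014 kg/h × -1117.9 kJ/kg = -3.3694e+06 kJ/h
|Q| = 935.95 kW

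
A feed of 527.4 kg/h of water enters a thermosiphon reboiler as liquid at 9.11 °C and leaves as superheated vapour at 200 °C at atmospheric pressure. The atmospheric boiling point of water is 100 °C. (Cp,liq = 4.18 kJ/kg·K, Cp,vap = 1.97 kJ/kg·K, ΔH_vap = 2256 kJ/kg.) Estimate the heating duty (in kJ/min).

liquid 9.11→100 °C: 379.92 kJ/kg
vaporisation at 100 °C: 2256 kJ/kg
vapour 100→200 °C: 197 kJ/kg
Δh = 379.92 + 2256 + 197 = 2832.9 kJ/kg
Q = ṁ·Δh = 527.4 kg/h × 2832.9 kJ/kg = 1.4941e+06 kJ/h
|Q| = 415.02 kW = 24901 kJ/min

Q = 24900 kJ/min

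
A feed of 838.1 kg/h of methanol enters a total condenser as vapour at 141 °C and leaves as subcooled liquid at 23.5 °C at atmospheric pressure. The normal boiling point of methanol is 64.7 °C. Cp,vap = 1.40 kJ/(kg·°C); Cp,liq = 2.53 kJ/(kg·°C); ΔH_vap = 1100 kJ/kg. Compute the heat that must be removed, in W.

Q_c = 305000 W

vapour 141→64.7 °C: -106.82 kJ/kg
condensation at 64.7 °C: -1100 kJ/kg
liquid 64.7→23.5 °C: -104.24 kJ/kg
Δh = -106.82 + -1100 + -104.24 = -1311.1 kJ/kg
Q = ṁ·Δh = 838.1 kg/h × -1311.1 kJ/kg = -1.0988e+06 kJ/h
|Q| = 305.22 kW = 305220 W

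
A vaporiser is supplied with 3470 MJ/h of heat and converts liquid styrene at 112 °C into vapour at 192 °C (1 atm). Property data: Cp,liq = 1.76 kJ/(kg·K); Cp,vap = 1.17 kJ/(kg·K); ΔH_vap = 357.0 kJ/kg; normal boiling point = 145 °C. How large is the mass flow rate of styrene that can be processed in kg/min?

ṁ = 123 kg/min

Δh = 1.76×(145−112) + 357.0 + 1.17×(192−145) = 470.07 kJ/kg
Q = 3470 MJ/h = 963.89 kJ/s = 57833 kJ/min
ṁ = Q/Δh = 57833 / 470.07 = 123.03 kg/min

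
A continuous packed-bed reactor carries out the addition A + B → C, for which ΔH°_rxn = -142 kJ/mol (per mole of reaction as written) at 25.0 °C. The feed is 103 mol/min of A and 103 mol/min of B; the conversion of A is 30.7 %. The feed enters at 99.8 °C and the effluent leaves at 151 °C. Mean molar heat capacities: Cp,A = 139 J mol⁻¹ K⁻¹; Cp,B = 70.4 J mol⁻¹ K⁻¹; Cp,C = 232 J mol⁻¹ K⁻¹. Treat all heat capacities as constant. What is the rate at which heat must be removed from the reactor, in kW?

Extent of reaction ξ = 0.307 × 103 = 31.621 mol/min
Reaction term: ξ·ΔH°_rxn = 31.621 × -142 = -4490.2 kJ/min
Sensible, feed 99.8→25 °C: -1613.3 kJ/min
Outlet flows (mol/min): A 71.379, B 71.379, C 31.621
Sensible, products 25→151 °C: 2807.6 kJ/min
Q = ΔH = -3295.8 kJ/min = -54.931 kW
Heat removed = 54.931 kW

Q_out = 54.9 kW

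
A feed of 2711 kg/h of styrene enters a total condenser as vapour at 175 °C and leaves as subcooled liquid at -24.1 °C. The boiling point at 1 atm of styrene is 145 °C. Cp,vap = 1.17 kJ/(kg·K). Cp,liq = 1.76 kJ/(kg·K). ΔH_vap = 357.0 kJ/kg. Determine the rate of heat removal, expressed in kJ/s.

vapour 175→145 °C: -35.1 kJ/kg
condensation at 145 °C: -357 kJ/kg
liquid 145→-24.1 °C: -297.62 kJ/kg
Δh = -35.1 + -357 + -297.62 = -689.72 kJ/kg
Q = ṁ·Δh = 2711 kg/h × -689.72 kJ/kg = -1.8698e+06 kJ/h
|Q| = 519.39 kW

Q_c = 519 kJ/s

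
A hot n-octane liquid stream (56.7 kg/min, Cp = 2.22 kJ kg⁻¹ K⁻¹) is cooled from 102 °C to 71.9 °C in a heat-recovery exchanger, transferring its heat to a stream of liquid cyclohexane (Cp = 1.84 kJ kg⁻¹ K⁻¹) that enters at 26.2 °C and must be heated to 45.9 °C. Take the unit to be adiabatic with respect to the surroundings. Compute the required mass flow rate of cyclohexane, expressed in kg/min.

ṁ_c = 105 kg/min

Heat released by hot stream: Q = 56.7 × 2.22 × (102 − 71.9) = 3788.8 kJ/min
Energy balance on cold side (adiabatic exchanger): Q = ṁ_c·Cp_c·(T_c,out − T_c,in)
ṁ_c = 3788.8 / [1.84 × (45.9 − 26.2)] = 104.52 kg/min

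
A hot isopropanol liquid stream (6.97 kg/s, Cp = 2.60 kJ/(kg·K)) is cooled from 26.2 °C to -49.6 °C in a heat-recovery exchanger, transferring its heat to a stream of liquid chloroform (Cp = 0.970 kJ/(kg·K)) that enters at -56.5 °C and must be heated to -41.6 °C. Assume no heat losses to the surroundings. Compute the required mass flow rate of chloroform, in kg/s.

ṁ_c = 95.0 kg/s

Heat released by hot stream: Q = 6.97 × 2.60 × (26.2 − -49.6) = 1373.6 kJ/s
Energy balance on cold side (adiabatic exchanger): Q = ṁ_c·Cp_c·(T_c,out − T_c,in)
ṁ_c = 1373.6 / [0.970 × (-41.6 − -56.5)] = 95.042 kg/s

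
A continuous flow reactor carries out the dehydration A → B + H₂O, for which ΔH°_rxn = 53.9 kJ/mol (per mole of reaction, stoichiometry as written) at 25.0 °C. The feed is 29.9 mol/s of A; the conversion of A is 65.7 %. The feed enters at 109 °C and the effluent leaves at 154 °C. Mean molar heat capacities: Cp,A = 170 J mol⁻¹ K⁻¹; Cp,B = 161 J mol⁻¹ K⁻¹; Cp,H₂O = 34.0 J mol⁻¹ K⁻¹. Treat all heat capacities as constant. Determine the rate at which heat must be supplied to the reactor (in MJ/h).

Extent of reaction ξ = 0.657 × 29.9 = 19.644 mol/s
Reaction term: ξ·ΔH°_rxn = 19.644 × 53.9 = 1058.8 kJ/s
Sensible, feed 109→25 °C: -426.97 kJ/s
Outlet flows (mol/s): A 10.256, B 19.644, H₂O 19.644
Sensible, products 25→154 °C: 719.06 kJ/s
Q = ΔH = 1350.9 kJ/s = 1350.9 kW
Heat supplied = 4863.3 MJ/h

Q_in = 4860 MJ/h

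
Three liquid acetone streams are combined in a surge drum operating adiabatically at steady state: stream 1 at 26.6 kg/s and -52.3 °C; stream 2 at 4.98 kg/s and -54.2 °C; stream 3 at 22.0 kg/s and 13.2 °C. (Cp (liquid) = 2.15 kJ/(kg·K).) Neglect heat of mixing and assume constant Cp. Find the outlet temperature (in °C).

T_out = -25.6 °C

Energy balance with Q = 0: Σ ṁᵢCp,ᵢ(T_out − Tᵢ) = 0
T_out = Σ ṁᵢCp,ᵢTᵢ / Σ ṁᵢCp,ᵢ
      = -2947 / 115.2 = -25.582 °C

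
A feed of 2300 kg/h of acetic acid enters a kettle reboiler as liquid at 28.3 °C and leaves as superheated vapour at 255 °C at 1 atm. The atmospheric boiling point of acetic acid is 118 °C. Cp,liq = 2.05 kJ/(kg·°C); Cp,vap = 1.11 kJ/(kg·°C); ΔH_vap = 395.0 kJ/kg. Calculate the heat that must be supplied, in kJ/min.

liquid 28.3→118 °C: 183.88 kJ/kg
vaporisation at 118 °C: 395 kJ/kg
vapour 118→255 °C: 152.07 kJ/kg
Δh = 183.88 + 395 + 152.07 = 730.96 kJ/kg
Q = ṁ·Δh = 2300 kg/h × 730.96 kJ/kg = 1.6812e+06 kJ/h
|Q| = 467 kW = 28020 kJ/min

Q = 28000 kJ/min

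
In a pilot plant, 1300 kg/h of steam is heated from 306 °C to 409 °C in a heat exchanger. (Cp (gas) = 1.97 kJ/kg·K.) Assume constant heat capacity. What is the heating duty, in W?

Q = ṁ·Cp·ΔT = 1300 × 1.97 × (409 − 306) = 263780 kJ/h
Converting: 263780 / 3600 s = 73.273 kW
Heating duty = 73273 W

Q = 73300 W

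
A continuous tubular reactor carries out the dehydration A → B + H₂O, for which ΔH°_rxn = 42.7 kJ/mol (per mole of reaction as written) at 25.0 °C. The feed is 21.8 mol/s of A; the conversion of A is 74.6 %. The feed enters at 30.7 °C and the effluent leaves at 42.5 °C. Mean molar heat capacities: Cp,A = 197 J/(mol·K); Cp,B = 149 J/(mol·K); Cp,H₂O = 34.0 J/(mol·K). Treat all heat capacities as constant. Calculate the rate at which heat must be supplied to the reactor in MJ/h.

Q_in = 2670 MJ/h

Extent of reaction ξ = 0.746 × 21.8 = 16.263 mol/s
Reaction term: ξ·ΔH°_rxn = 16.263 × 42.7 = 694.42 kJ/s
Sensible, feed 30.7→25 °C: -24.479 kJ/s
Outlet flows (mol/s): A 5.5372, B 16.263, H₂O 16.263
Sensible, products 25→42.5 °C: 71.171 kJ/s
Q = ΔH = 741.11 kJ/s = 741.11 kW
Heat supplied = 2668 MJ/h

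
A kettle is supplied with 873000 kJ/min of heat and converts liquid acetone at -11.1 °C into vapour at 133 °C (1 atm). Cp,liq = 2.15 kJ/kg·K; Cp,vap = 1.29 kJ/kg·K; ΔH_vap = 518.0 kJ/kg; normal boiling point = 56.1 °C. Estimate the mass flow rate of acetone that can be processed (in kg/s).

Δh = 2.15×(56.1−-11.1) + 518.0 + 1.29×(133−56.1) = 761.68 kJ/kg
Q = 873000 kJ/min = 14550 kJ/s = 14550 kJ/s
ṁ = Q/Δh = 14550 / 761.68 = 19.102 kg/s

ṁ = 19.1 kg/s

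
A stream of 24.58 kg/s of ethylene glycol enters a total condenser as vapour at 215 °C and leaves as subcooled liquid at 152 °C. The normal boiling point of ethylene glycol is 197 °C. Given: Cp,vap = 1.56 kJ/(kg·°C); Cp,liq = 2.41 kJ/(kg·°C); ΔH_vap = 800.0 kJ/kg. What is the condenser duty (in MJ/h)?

Q_c = 82900 MJ/h

vapour 215→197 °C: -28.08 kJ/kg
condensation at 197 °C: -800 kJ/kg
liquid 197→152 °C: -108.45 kJ/kg
Δh = -28.08 + -800 + -108.45 = -936.53 kJ/kg
Q = ṁ·Δh = 24.58 kg/s × -936.53 kJ/kg = -23020 kJ/s
|Q| = 23020 kW = 82872 MJ/h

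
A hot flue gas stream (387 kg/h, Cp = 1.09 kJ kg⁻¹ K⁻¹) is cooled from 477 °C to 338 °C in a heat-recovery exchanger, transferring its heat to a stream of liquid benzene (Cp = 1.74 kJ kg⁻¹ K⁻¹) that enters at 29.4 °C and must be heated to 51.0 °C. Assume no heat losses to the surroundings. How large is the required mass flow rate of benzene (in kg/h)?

ṁ_c = 1560 kg/h

Heat released by hot stream: Q = 387 × 1.09 × (477 − 338) = 58634 kJ/h
Energy balance on cold side (adiabatic exchanger): Q = ṁ_c·Cp_c·(T_c,out − T_c,in)
ṁ_c = 58634 / [1.74 × (51.0 − 29.4)] = 1560.1 kg/h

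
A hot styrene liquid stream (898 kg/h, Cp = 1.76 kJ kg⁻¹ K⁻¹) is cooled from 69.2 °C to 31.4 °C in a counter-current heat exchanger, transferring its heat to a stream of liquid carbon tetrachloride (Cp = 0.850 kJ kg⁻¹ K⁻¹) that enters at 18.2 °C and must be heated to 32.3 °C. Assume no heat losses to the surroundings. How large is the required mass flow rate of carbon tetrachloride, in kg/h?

Heat released by hot stream: Q = 898 × 1.76 × (69.2 − 31.4) = 59742 kJ/h
Energy balance on cold side (adiabatic exchanger): Q = ṁ_c·Cp_c·(T_c,out − T_c,in)
ṁ_c = 59742 / [0.850 × (32.3 − 18.2)] = 4984.7 kg/h

ṁ_c = 4980 kg/h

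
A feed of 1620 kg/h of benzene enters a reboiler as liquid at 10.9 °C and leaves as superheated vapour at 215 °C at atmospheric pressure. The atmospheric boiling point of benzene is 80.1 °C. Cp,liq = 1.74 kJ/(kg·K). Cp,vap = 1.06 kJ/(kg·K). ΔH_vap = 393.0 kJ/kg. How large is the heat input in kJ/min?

liquid 10.9→80.1 °C: 120.41 kJ/kg
vaporisation at 80.1 °C: 393 kJ/kg
vapour 80.1→215 °C: 142.99 kJ/kg
Δh = 120.41 + 393 + 142.99 = 656.4 kJ/kg
Q = ṁ·Δh = 1620 kg/h × 656.4 kJ/kg = 1.0634e+06 kJ/h
|Q| = 295.38 kW = 17723 kJ/min

Q = 17700 kJ/min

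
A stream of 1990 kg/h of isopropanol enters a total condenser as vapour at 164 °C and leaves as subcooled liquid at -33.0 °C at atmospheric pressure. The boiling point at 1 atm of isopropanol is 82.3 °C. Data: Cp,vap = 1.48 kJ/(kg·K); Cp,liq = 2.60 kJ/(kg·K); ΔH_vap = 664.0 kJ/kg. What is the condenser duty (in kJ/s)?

vapour 164→82.3 °C: -120.92 kJ/kg
condensation at 82.3 °C: -664 kJ/kg
liquid 82.3→-33.0 °C: -299.78 kJ/kg
Δh = -120.92 + -664 + -299.78 = -1084.7 kJ/kg
Q = ṁ·Δh = 1990 kg/h × -1084.7 kJ/kg = -2.1585e+06 kJ/h
|Q| = 599.6 kW

Q_c = 600 kJ/s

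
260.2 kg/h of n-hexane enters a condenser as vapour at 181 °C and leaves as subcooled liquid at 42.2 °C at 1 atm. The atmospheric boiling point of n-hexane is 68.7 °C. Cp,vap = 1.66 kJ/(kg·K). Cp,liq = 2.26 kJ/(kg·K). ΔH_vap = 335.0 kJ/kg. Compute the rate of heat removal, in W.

vapour 181→68.7 °C: -186.42 kJ/kg
condensation at 68.7 °C: -335 kJ/kg
liquid 68.7→42.2 °C: -59.89 kJ/kg
Δh = -186.42 + -335 + -59.89 = -581.31 kJ/kg
Q = ṁ·Δh = 260.2 kg/h × -581.31 kJ/kg = -151260 kJ/h
|Q| = 42.016 kW = 42016 W

Q_c = 42000 W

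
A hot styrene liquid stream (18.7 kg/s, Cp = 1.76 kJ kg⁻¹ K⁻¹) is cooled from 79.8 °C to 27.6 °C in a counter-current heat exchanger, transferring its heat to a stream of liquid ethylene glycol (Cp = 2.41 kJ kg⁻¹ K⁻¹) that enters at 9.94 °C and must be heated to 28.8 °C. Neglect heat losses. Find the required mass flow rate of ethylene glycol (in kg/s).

ṁ_c = 37.8 kg/s

Heat released by hot stream: Q = 18.7 × 1.76 × (79.8 − 27.6) = 1718 kJ/s
Energy balance on cold side (adiabatic exchanger): Q = ṁ_c·Cp_c·(T_c,out − T_c,in)
ṁ_c = 1718 / [2.41 × (28.8 − 9.94)] = 37.798 kg/s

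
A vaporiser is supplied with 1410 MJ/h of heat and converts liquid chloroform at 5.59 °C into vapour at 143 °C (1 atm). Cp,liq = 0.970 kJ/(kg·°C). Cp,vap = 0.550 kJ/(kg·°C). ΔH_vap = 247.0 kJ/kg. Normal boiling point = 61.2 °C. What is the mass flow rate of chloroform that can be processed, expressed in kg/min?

ṁ = 67.9 kg/min

Δh = 0.970×(61.2−5.59) + 247.0 + 0.550×(143−61.2) = 345.93 kJ/kg
Q = 1410 MJ/h = 391.67 kJ/s = 23500 kJ/min
ṁ = Q/Δh = 23500 / 345.93 = 67.932 kg/min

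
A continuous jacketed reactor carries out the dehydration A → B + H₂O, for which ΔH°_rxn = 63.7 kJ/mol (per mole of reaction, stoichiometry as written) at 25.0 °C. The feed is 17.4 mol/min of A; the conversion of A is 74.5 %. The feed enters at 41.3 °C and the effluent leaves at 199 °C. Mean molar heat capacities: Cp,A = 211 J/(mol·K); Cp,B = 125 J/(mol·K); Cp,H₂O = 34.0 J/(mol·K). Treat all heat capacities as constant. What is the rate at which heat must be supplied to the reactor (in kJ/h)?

Q_in = 77200 kJ/h

Extent of reaction ξ = 0.745 × 17.4 = 12.963 mol/min
Reaction term: ξ·ΔH°_rxn = 12.963 × 63.7 = 825.74 kJ/min
Sensible, feed 41.3→25 °C: -59.844 kJ/min
Outlet flows (mol/min): A 4.437, B 12.963, H₂O 12.963
Sensible, products 25→199 °C: 521.53 kJ/min
Q = ΔH = 1287.4 kJ/min = 21.457 kW
Heat supplied = 77246 kJ/h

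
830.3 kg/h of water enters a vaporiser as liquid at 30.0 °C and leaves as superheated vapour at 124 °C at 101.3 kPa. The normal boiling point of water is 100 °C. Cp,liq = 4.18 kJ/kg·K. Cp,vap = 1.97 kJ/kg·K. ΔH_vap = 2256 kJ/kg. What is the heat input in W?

liquid 30.0→100 °C: 292.6 kJ/kg
vaporisation at 100 °C: 2256 kJ/kg
vapour 100→124 °C: 47.28 kJ/kg
Δh = 292.6 + 2256 + 47.28 = 2595.9 kJ/kg
Q = ṁ·Δh = 830.3 kg/h × 2595.9 kJ/kg = 2.1554e+06 kJ/h
|Q| = 598.71 kW = 598710 W

Q = 599000 W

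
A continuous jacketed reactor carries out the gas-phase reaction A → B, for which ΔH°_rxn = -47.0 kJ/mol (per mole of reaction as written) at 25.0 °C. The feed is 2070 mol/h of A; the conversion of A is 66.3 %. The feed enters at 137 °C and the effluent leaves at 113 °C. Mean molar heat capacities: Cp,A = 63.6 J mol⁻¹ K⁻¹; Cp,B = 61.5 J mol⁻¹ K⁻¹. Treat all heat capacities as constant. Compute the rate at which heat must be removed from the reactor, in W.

Q_out = 18900 W

Extent of reaction ξ = 0.663 × 2070 = 1372.4 mol/h
Reaction term: ξ·ΔH°_rxn = 1372.4 × -47.0 = -64503 kJ/h
Sensible, feed 137→25 °C: -14745 kJ/h
Outlet flows (mol/h): A 697.59, B 1372.4
Sensible, products 25→113 °C: 11332 kJ/h
Q = ΔH = -67917 kJ/h = -18.866 kW
Heat removed = 18866 W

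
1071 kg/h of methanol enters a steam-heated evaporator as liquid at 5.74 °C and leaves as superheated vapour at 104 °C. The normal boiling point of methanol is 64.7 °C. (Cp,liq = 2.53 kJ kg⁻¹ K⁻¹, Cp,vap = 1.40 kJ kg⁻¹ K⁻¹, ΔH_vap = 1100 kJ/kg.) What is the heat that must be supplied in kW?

Q = 388 kW

liquid 5.74→64.7 °C: 149.17 kJ/kg
vaporisation at 64.7 °C: 1100 kJ/kg
vapour 64.7→104 °C: 55.02 kJ/kg
Δh = 149.17 + 1100 + 55.02 = 1304.2 kJ/kg
Q = ṁ·Δh = 1071 kg/h × 1304.2 kJ/kg = 1.3968e+06 kJ/h
|Q| = 388 kW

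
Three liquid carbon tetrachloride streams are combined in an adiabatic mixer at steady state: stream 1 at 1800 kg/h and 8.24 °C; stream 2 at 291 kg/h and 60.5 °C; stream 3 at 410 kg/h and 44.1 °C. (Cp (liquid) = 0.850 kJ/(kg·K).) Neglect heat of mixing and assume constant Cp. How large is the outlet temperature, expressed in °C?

Energy balance with Q = 0: Σ ṁᵢCp,ᵢ(T_out − Tᵢ) = 0
T_out = Σ ṁᵢCp,ᵢTᵢ / Σ ṁᵢCp,ᵢ
      = 42941 / 2125.8 = 20.199 °C

T_out = 20.2 °C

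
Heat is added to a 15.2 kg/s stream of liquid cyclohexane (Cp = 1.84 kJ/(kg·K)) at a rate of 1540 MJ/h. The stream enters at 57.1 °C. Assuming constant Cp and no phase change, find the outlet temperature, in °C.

T_out = 72.4 °C

Q = 1540 MJ/h = 427.78 kJ/s
ΔT = Q/(ṁ·Cp) = 427.78/(15.2×1.84) = 15.295 K
T_out = 57.1 + 15.295 = 72.395 °C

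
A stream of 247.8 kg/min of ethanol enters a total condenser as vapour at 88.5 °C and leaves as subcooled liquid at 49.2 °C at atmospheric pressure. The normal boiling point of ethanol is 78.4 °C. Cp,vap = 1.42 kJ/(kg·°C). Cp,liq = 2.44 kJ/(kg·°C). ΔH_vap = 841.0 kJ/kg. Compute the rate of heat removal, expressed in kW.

vapour 88.5→78.4 °C: -14.342 kJ/kg
condensation at 78.4 °C: -841 kJ/kg
liquid 78.4→49.2 °C: -71.248 kJ/kg
Δh = -14.342 + -841 + -71.248 = -926.59 kJ/kg
Q = ṁ·Δh = 247.8 kg/min × -926.59 kJ/kg = -229610 kJ/min
|Q| = 3826.8 kW

Q_c = 3830 kW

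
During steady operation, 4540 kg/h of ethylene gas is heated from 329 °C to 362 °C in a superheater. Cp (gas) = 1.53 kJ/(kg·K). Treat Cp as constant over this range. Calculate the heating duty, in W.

Q = 63700 W

Q = ṁ·Cp·ΔT = 4540 × 1.53 × (362 − 329) = 229220 kJ/h
Converting: 229220 / 3600 s = 63.674 kW
Heating duty = 63674 W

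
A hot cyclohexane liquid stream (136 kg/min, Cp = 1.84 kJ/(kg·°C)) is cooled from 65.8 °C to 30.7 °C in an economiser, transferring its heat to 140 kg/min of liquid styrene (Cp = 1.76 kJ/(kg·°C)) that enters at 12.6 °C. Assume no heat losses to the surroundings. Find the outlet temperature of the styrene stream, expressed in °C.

T_c,out = 48.2 °C

Heat released by hot stream: Q = 136 × 1.84 × (65.8 − 30.7) = 8783.4 kJ/min
Energy balance on cold side (adiabatic exchanger): Q = ṁ_c·Cp_c·(T_c,out − T_c,in)
T_c,out = 12.6 + 8783.4/(140 × 1.76) = 48.247 °C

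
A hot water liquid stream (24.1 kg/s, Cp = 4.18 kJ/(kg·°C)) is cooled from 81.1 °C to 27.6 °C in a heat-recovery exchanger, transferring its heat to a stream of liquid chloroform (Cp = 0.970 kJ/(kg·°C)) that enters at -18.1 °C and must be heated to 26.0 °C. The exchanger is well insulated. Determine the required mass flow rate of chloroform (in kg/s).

Heat released by hot stream: Q = 24.1 × 4.18 × (81.1 − 27.6) = 5389.5 kJ/s
Energy balance on cold side (adiabatic exchanger): Q = ṁ_c·Cp_c·(T_c,out − T_c,in)
ṁ_c = 5389.5 / [0.970 × (26.0 − -18.1)] = 125.99 kg/s

ṁ_c = 126 kg/s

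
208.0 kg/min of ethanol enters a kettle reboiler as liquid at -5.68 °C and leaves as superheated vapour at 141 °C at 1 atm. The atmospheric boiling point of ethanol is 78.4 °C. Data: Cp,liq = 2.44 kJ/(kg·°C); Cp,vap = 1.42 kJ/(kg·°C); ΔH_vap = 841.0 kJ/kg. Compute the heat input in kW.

liquid -5.68→78.4 °C: 205.16 kJ/kg
vaporisation at 78.4 °C: 841 kJ/kg
vapour 78.4→141 °C: 88.892 kJ/kg
Δh = 205.16 + 841 + 88.892 = 1135 kJ/kg
Q = ṁ·Δh = 208.0 kg/min × 1135 kJ/kg = 236090 kJ/min
|Q| = 3934.8 kW

Q = 3930 kW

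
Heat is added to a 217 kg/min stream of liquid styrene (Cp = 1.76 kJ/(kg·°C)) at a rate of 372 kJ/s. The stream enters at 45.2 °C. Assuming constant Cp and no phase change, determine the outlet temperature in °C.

Q = 372 kJ/s = 22320 kJ/min
ΔT = Q/(ṁ·Cp) = 22320/(217×1.76) = 58.442 K
T_out = 45.2 + 58.442 = 103.64 °C

T_out = 104 °C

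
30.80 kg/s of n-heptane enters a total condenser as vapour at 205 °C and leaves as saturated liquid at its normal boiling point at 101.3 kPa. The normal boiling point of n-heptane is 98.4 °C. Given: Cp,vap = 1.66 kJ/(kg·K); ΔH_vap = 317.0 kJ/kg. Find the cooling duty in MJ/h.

Q_c = 54800 MJ/h

vapour 205→98.4 °C: -176.96 kJ/kg
condensation at 98.4 °C: -317 kJ/kg
Δh = -176.96 + -317 = -493.96 kJ/kg
Q = ṁ·Δh = 30.80 kg/s × -493.96 kJ/kg = -15214 kJ/s
|Q| = 15214 kW = 54770 MJ/h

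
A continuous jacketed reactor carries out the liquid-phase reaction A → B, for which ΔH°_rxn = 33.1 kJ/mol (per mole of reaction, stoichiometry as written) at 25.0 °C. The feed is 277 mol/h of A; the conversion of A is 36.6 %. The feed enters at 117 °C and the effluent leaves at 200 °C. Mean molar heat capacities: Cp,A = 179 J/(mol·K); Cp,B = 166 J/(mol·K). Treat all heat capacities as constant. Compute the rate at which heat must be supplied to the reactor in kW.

Q_in = 2.01 kW

Extent of reaction ξ = 0.366 × 277 = 101.38 mol/h
Reaction term: ξ·ΔH°_rxn = 101.38 × 33.1 = 3355.7 kJ/h
Sensible, feed 117→25 °C: -4561.6 kJ/h
Outlet flows (mol/h): A 175.62, B 101.38
Sensible, products 25→200 °C: 8446.4 kJ/h
Q = ΔH = 7240.5 kJ/h = 2.0112 kW
Heat supplied = 2.0112 kW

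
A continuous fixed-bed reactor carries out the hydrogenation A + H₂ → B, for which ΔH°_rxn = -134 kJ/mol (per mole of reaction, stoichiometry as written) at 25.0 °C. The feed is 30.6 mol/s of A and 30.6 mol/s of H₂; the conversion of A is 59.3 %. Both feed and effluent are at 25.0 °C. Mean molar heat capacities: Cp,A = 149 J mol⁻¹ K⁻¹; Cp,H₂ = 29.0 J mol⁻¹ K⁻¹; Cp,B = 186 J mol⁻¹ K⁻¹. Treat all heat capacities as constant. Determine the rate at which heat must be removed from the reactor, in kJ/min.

Extent of reaction ξ = 0.593 × 30.6 = 18.146 mol/s
Reaction term: ξ·ΔH°_rxn = 18.146 × -134 = -2431.5 kJ/s
Q = ΔH = -2431.5 kJ/s = -2431.5 kW
Heat removed = 145890 kJ/min

Q_out = 146000 kJ/min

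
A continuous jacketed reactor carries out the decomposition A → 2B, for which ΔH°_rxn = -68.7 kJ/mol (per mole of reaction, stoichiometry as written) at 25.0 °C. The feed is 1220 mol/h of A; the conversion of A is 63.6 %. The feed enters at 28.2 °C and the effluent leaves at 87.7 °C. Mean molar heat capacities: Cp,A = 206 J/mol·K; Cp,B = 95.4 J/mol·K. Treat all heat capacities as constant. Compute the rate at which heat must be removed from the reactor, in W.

Q_out = 10900 W

Extent of reaction ξ = 0.636 × 1220 = 775.92 mol/h
Reaction term: ξ·ΔH°_rxn = 775.92 × -68.7 = -53306 kJ/h
Sensible, feed 28.2→25 °C: -804.22 kJ/h
Outlet flows (mol/h): A 444.08, B 1551.8
Sensible, products 25→87.7 °C: 15018 kJ/h
Q = ΔH = -39092 kJ/h = -10.859 kW
Heat removed = 10859 W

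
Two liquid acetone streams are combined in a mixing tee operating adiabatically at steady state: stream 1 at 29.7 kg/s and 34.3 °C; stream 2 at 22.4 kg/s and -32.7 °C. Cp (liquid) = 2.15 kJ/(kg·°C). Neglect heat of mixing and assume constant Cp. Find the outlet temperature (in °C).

T_out = 5.49 °C

Adiabatic, steady state ⇒ Σ ṁᵢCp,ᵢ(T_out − Tᵢ) = 0
Σ ṁᵢCp,ᵢTᵢ = 29.7×2.15×34.3 + 22.4×2.15×-32.7 = 615.39
Σ ṁᵢCp,ᵢ = 29.7×2.15 + 22.4×2.15 = 112.01
T_out = 615.39 / 112.01 = 5.4939 °C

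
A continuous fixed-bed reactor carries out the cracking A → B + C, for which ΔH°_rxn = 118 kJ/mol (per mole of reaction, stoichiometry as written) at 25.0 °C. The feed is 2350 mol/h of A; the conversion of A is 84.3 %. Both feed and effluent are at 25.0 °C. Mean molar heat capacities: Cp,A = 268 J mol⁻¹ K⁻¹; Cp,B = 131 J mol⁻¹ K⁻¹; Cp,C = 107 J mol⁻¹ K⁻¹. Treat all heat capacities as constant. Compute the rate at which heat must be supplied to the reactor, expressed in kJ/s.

Q_in = 64.9 kJ/s

Extent of reaction ξ = 0.843 × 2350 = 1981 mol/h
Reaction term: ξ·ΔH°_rxn = 1981 × 118 = 233760 kJ/h
Q = ΔH = 233760 kJ/h = 64.934 kW
Heat supplied = 64.934 kJ/s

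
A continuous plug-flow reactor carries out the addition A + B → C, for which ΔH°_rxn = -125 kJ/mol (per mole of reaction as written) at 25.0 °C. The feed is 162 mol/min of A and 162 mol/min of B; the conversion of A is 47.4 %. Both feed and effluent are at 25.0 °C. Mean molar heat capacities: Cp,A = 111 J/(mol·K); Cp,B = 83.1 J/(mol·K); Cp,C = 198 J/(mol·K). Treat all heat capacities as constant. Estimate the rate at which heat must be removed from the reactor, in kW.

Extent of reaction ξ = 0.474 × 162 = 76.788 mol/min
Reaction term: ξ·ΔH°_rxn = 76.788 × -125 = -9598.5 kJ/min
Q = ΔH = -9598.5 kJ/min = -159.97 kW
Heat removed = 159.97 kW

Q_out = 160 kW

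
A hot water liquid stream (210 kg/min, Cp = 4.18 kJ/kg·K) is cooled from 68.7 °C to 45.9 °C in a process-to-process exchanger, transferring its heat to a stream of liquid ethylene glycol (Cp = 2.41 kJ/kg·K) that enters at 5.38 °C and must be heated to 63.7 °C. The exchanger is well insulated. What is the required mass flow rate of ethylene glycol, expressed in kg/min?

ṁ_c = 142 kg/min

Heat released by hot stream: Q = 210 × 4.18 × (68.7 − 45.9) = 20014 kJ/min
Energy balance on cold side (adiabatic exchanger): Q = ṁ_c·Cp_c·(T_c,out − T_c,in)
ṁ_c = 20014 / [2.41 × (63.7 − 5.38)] = 142.4 kg/min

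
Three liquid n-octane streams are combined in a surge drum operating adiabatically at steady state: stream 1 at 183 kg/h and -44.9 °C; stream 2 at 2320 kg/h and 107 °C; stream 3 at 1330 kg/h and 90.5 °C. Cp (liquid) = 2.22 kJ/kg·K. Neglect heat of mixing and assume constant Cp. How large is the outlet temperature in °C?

Energy balance with Q = 0: Σ ṁᵢCp,ᵢ(T_out − Tᵢ) = 0
Σ ṁᵢCp,ᵢTᵢ = 183×2.22×-44.9 + 2320×2.22×107 + 1330×2.22×90.5 = 800060
Σ ṁᵢCp,ᵢ = 183×2.22 + 2320×2.22 + 1330×2.22 = 8509.3
T_out = 800060 / 8509.3 = 94.023 °C

T_out = 94.0 °C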